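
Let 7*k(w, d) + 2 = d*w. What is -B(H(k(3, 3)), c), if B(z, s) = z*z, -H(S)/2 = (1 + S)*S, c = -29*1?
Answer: -16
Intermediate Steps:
c = -29
k(w, d) = -2/7 + d*w/7 (k(w, d) = -2/7 + (d*w)/7 = -2/7 + d*w/7)
H(S) = -2*S*(1 + S) (H(S) = -2*(1 + S)*S = -2*S*(1 + S))
B(z, s) = z**2
-B(H(k(3, 3)), c) = -(-2*(-2/7 + (1/7)*3*3)*(1 + (-2/7 + (1/7)*3*3)))**2 = -(-2*(-2/7 + 9/7)*(1 + (-2/7 + 9/7)))**2 = -(-2*1*(1 + 1))**2 = -(-2*1*2)**2 = -1*(-4)**2 = -1*16 = -16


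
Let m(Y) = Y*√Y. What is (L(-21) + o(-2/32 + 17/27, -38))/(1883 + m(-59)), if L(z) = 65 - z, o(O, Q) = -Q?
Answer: 58373/937767 + 1829*I*√59/937767 ≈ 0.062247 + 0.014981*I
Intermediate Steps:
m(Y) = Y^(3/2)
(L(-21) + o(-2/32 + 17/27, -38))/(1883 + m(-59)) = ((65 - 1*(-21)) - 1*(-38))/(1883 + (-59)^(3/2)) = ((65 + 21) + 38)/(1883 - 59*I*√59) = (86 + 38)/(1883 - 59*I*√59) = 124/(1883 - 59*I*√59)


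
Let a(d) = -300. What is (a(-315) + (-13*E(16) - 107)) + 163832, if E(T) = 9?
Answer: 163308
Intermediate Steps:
(a(-315) + (-13*E(16) - 107)) + 163832 = (-300 + (-13*9 - 107)) + 163832 = (-300 + (-117 - 107)) + 163832 = (-300 - 224) + 163832 = -524 + 163832 = 163308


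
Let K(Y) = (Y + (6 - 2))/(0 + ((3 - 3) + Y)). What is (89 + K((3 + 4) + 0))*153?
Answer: 97002/7 ≈ 13857.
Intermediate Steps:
K(Y) = (4 + Y)/Y (K(Y) = (Y + 4)/(0 + (0 + Y)) = (4 + Y)/(0 + Y) = (4 + Y)/Y)
(89 + K((3 + 4) + 0))*153 = (89 + (4 + ((3 + 4) + 0))/((3 + 4) + 0))*153 = (89 + (4 + (7 + 0))/(7 + 0))*153 = (89 + (4 + 7)/7)*153 = (89 + (1/7)*11)*153 = (89 + 11/7)*153 = (634/7)*153 = 97002/7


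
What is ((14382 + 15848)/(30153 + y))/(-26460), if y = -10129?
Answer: -3023/52983504 ≈ -5.7055e-5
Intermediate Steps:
((14382 + 15848)/(30153 + y))/(-26460) = ((14382 + 15848)/(30153 - 10129))/(-26460) = (30230/20024)*(-1/26460) = (30230*(1/20024))*(-1/26460) = (15115/10012)*(-1/26460) = -3023/52983504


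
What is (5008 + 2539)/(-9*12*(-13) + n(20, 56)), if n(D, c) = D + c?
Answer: 7547/1480 ≈ 5.0993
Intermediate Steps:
(5008 + 2539)/(-9*12*(-13) + n(20, 56)) = (5008 + 2539)/(-9*12*(-13) + (20 + 56)) = 7547/(-108*(-13) + 76) = 7547/(1404 + 76) = 7547/1480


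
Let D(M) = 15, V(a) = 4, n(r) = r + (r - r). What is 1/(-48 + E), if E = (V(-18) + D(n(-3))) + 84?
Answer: 1/55 ≈ 0.018182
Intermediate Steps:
n(r) = r (n(r) = r + 0 = r)
E = 103 (E = (4 + 15) + 84 = 19 + 84 = 103)
1/(-48 + E) = 1/(-48 + 103) = 1/55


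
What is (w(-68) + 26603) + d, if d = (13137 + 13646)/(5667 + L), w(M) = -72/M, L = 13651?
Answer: 8737387853/328406 ≈ 26605.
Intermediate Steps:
d = 26783/19318 (d = (13137 + 13646)/(5667 + 13651) = 26783/19318 ≈ 1.3864)
(w(-68) + 26603) + d = (-72/(-68) + 26603) + 26783/19318 = (-72*(-1/68) + 26603) + 26783/19318 = (18/17 + 26603) + 26783/19318 = 452269/17 + 26783/19318 = 8737387853/328406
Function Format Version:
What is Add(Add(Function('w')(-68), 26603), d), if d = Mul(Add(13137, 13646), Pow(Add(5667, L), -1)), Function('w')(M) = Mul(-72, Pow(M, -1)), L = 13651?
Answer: Rational(8737387853, 328406) ≈ 26605.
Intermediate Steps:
d = Rational(26783, 19318) (d = Mul(Add(13137, 13646), Pow(Add(5667, 13651), -1)) = Mul(26783, Pow(19318, -1)) = Mul(26783, Rational(1, 19318)) = Rational(26783, 19318) ≈ 1.3864)
Add(Add(Function('w')(-68), 26603), d) = Add(Add(Mul(-72, Pow(-68, -1)), 26603), Rational(26783, 19318)) = Add(Add(Mul(-72, Rational(-1, 68)), 26603), Rational(26783, 19318)) = Add(Add(Rational(18, 17), 26603), Rational(26783, 19318)) = Add(Rational(452269, 17), Rational(26783, 19318)) = Rational(8737387853, 328406)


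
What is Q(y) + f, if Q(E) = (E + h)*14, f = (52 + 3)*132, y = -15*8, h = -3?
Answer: 5538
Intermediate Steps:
y = -120
f = 7260 (f = 55*132 = 7260)
Q(E) = -42 + 14*E (Q(E) = (E - 3)*14 = (-3 + E)*14 = -42 + 14*E)
Q(y) + f = (-42 + 14*(-120)) + 7260 = (-42 - 1680) + 7260 = -1722 + 7260 = 5538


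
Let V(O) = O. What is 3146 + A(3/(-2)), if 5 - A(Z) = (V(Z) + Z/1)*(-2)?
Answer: 3145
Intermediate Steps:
A(Z) = 5 + 4*Z (A(Z) = 5 - (Z + Z/1)*(-2) = 5 - (Z + Z*1)*(-2) = 5 - (Z + Z)*(-2) = 5 - 2*Z*(-2) = 5 - (-4)*Z = 5 + 4*Z)
3146 + A(3/(-2)) = 3146 + (5 + 4*(3/(-2))) = 3146 + (5 + 4*(3*(-1/2))) = 3146 + (5 + 4*(-3/2)) = 3146 + (5 - 6) = 3146 - 1 = 3145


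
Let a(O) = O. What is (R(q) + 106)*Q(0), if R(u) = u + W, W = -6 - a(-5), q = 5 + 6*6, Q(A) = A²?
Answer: 0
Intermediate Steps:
q = 41 (q = 5 + 36 = 41)
W = -1 (W = -6 - 1*(-5) = -6 + 5 = -1)
R(u) = -1 + u (R(u) = u - 1 = -1 + u)
(R(q) + 106)*Q(0) = ((-1 + 41) + 106)*0² = (40 + 106)*0 = 146*0 = 0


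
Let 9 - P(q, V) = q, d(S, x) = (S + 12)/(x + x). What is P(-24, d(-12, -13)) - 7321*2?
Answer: -14609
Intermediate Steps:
d(S, x) = (12 + S)/(2*x) (d(S, x) = (12 + S)/((2*x)) = (12 + S)*(1/(2*x)) = (12 + S)/(2*x))
P(q, V) = 9 - q
P(-24, d(-12, -13)) - 7321*2 = (9 - 1*(-24)) - 7321*2 = (9 + 24) - 1*14642 = 33 - 14642 = -14609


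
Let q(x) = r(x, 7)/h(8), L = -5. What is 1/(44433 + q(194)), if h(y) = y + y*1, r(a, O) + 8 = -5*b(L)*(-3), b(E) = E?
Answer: 16/710845 ≈ 2.2508e-5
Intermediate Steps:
r(a, O) = -83 (r(a, O) = -8 - 5*(-5)*(-3) = -8 + 25*(-3) = -8 - 75 = -83)
h(y) = 2*y (h(y) = y + y = 2*y)
q(x) = -83/16 (q(x) = -83/(2*8) = -83/16)
1/(44433 + q(194)) = 1/(44433 - 83/16) = 1/(710845/16) = 16/710845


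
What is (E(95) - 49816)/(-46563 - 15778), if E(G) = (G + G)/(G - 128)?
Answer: 1644118/2057253 ≈ 0.79918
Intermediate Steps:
E(G) = 2*G/(-128 + G) (E(G) = (2*G)/(-128 + G) = 2*G/(-128 + G))
(E(95) - 49816)/(-46563 - 15778) = (2*95/(-128 + 95) - 49816)/(-46563 - 15778) = (2*95/(-33) - 49816)/(-62341) = (2*95*(-1/33) - 49816)*(-1/62341) = (-190/33 - 49816)*(-1/62341) = -1644118/33*(-1/62341) = 1644118/2057253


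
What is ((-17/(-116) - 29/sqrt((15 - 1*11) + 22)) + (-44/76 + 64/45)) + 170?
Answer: 16958771/99180 - 29*sqrt(26)/26 ≈ 165.30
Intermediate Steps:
((-17/(-116) - 29/sqrt((15 - 1*11) + 22)) + (-44/76 + 64/45)) + 170 = ((-17*(-1/116) - 29/sqrt((15 - 11) + 22)) + (-44*1/76 + 64*(1/45))) + 170 = ((17/116 - 29/sqrt(4 + 22)) + (-11/19 + 64/45)) + 170 = ((17/116 - 29*sqrt(26)/26) + 721/855) + 170 = (98171/99180 - 29*sqrt(26)/26) + 170 = 16958771/99180 - 29*sqrt(26)/26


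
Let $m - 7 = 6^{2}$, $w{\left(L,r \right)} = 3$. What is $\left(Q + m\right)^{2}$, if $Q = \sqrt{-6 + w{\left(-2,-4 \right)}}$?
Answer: $\left(43 + i \sqrt{3}\right)^{2} \approx 1846.0 + 148.96 i$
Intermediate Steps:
$m = 43$ ($m = 7 + 6^{2} = 7 + 36 = 43$)
$Q = i \sqrt{3}$ ($Q = \sqrt{-6 + 3} = \sqrt{-3} = i \sqrt{3} \approx 1.732 i$)
$\left(Q + m\right)^{2} = \left(i \sqrt{3} + 43\right)^{2} = \left(43 + i \sqrt{3}\right)^{2}$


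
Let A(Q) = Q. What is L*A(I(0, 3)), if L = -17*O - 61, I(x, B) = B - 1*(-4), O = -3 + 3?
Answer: -427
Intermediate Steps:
O = 0
I(x, B) = 4 + B (I(x, B) = B + 4 = 4 + B)
L = -61 (L = -17*0 - 61 = 0 - 61 = -61)
L*A(I(0, 3)) = -61*(4 + 3) = -61*7 = -427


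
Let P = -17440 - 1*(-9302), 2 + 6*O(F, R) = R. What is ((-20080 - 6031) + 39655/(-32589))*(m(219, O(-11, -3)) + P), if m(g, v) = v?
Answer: 20777734251661/97767 ≈ 2.1252e+8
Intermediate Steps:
O(F, R) = -⅓ + R/6
P = -8138 (P = -17440 + 9302 = -8138)
((-20080 - 6031) + 39655/(-32589))*(m(219, O(-11, -3)) + P) = ((-20080 - 6031) + 39655/(-32589))*((-⅓ + (⅙)*(-3)) - 8138) = (-26111 + 39655*(-1/32589))*((-⅓ - ½) - 8138) = (-26111 - 39655/32589)*(-⅚ - 8138) = -850971034/32589*(-48833/6) = 20777734251661/97767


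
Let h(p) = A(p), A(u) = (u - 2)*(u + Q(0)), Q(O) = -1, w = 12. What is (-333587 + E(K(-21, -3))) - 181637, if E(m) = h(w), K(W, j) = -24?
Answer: -515114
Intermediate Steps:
A(u) = (-1 + u)*(-2 + u) (A(u) = (u - 2)*(u - 1) = (-2 + u)*(-1 + u) = (-1 + u)*(-2 + u))
h(p) = 2 + p**2 - 3*p
E(m) = 110 (E(m) = 2 + 12**2 - 3*12 = 2 + 144 - 36 = 110)
(-333587 + E(K(-21, -3))) - 181637 = (-333587 + 110) - 181637 = -333477 - 181637 = -515114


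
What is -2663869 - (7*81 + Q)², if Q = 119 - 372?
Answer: -2762465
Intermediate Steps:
Q = -253
-2663869 - (7*81 + Q)² = -2663869 - (7*81 - 253)² = -2663869 - (567 - 253)² = -2663869 - 1*314² = -2663869 - 1*98596 = -2663869 - 98596 = -2762465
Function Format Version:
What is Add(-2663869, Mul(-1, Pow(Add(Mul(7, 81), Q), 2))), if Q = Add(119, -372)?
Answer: -2762465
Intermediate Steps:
Q = -253
Add(-2663869, Mul(-1, Pow(Add(Mul(7, 81), Q), 2))) = Add(-2663869, Mul(-1, Pow(Add(Mul(7, 81), -253), 2))) = Add(-2663869, Mul(-1, Pow(Add(567, -253), 2))) = Add(-2663869, Mul(-1, Pow(314, 2))) = Add(-2663869, Mul(-1, 98596)) = Add(-2663869, -98596) = -2762465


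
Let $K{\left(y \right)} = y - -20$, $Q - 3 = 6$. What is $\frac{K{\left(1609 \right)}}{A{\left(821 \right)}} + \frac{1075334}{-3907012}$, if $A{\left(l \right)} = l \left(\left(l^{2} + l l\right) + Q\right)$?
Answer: $- \frac{595077357613963}{2162106666634766} \approx -0.27523$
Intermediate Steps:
$Q = 9$ ($Q = 3 + 6 = 9$)
$K{\left(y \right)} = 20 + y$ ($K{\left(y \right)} = y + 20 = 20 + y$)
$A{\left(l \right)} = l \left(9 + 2 l^{2}\right)$ ($A{\left(l \right)} = l \left(\left(l^{2} + l l\right) + 9\right) = l \left(\left(l^{2} + l^{2}\right) + 9\right) = l \left(2 l^{2} + 9\right) = l \left(9 + 2 l^{2}\right)$)
$\frac{K{\left(1609 \right)}}{A{\left(821 \right)}} + \frac{1075334}{-3907012} = \frac{20 + 1609}{821 \left(9 + 2 \cdot 821^{2}\right)} + \frac{1075334}{-3907012} = \frac{1629}{821 \left(9 + 2 \cdot 674041\right)} + 1075334 \left(- \frac{1}{3907012}\right) = \frac{1629}{821 \left(9 + 1348082\right)} - \frac{537667}{1953506} = \frac{1629}{821 \cdot 1348091} - \frac{537667}{1953506} = \frac{1629}{1106782711} - \frac{537667}{1953506} = - \frac{595077357613963}{2162106666634766}$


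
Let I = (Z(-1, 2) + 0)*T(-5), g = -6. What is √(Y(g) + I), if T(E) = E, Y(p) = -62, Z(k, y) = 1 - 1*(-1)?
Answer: 6*I*√2 ≈ 8.4853*I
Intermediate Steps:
Z(k, y) = 2 (Z(k, y) = 1 + 1 = 2)
I = -10 (I = (2 + 0)*(-5) = 2*(-5) = -10)
√(Y(g) + I) = √(-62 - 10) = √(-72) = 6*I*√2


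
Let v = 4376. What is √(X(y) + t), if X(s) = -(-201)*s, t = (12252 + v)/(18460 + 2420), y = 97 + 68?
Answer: √25103191265/870 ≈ 182.11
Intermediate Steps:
y = 165
t = 4157/5220 (t = (12252 + 4376)/(18460 + 2420) = 16628/20880 = 16628*(1/20880) = 4157/5220 ≈ 0.79636)
X(s) = 201*s
√(X(y) + t) = √(201*165 + 4157/5220) = √(33165 + 4157/5220) = √(173125457/5220) = √25103191265/870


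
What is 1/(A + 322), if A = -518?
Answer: -1/196 ≈ -0.0051020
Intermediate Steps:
1/(A + 322) = 1/(-518 + 322) = 1/(-196) = -1/196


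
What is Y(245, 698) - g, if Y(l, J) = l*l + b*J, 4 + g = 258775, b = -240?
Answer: -366266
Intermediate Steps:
g = 258771 (g = -4 + 258775 = 258771)
Y(l, J) = l² - 240*J (Y(l, J) = l*l - 240*J = l² - 240*J)
Y(245, 698) - g = (245² - 240*698) - 1*258771 = (60025 - 167520) - 258771 = -107495 - 258771 = -366266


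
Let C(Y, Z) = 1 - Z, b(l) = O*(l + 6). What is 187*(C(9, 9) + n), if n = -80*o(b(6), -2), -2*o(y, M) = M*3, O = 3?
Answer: -46376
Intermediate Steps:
b(l) = 18 + 3*l (b(l) = 3*(l + 6) = 3*(6 + l) = 18 + 3*l)
o(y, M) = -3*M/2 (o(y, M) = -M*3/2 = -3*M/2)
n = -240 (n = -(-120)*(-2) = -80*3 = -240)
187*(C(9, 9) + n) = 187*((1 - 1*9) - 240) = 187*((1 - 9) - 240) = 187*(-8 - 240) = 187*(-248) = -46376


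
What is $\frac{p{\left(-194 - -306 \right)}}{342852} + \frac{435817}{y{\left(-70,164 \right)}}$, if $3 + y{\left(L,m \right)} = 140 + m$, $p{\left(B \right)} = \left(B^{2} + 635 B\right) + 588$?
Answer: $\frac{12453840828}{8599871} \approx 1448.1$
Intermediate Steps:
$p{\left(B \right)} = 588 + B^{2} + 635 B$
$y{\left(L,m \right)} = 137 + m$ ($y{\left(L,m \right)} = -3 + \left(140 + m\right) = 137 + m$)
$\frac{p{\left(-194 - -306 \right)}}{342852} + \frac{435817}{y{\left(-70,164 \right)}} = \frac{588 + \left(-194 - -306\right)^{2} + 635 \left(-194 - -306\right)}{342852} + \frac{435817}{137 + 164} = \left(588 + \left(-194 + 306\right)^{2} + 635 \left(-194 + 306\right)\right) \frac{1}{342852} + \frac{435817}{301} = \left(588 + 112^{2} + 635 \cdot 112\right) \frac{1}{342852} + 435817 \cdot \frac{1}{301} = \left(588 + 12544 + 71120\right) \frac{1}{342852} + \frac{435817}{301} = 84252 \cdot \frac{1}{342852} + \frac{435817}{301} = \frac{7021}{28571} + \frac{435817}{301} = \frac{12453840828}{8599871}$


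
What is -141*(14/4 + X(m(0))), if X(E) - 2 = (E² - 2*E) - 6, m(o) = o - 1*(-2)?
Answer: 141/2 ≈ 70.500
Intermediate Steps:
m(o) = 2 + o (m(o) = o + 2 = 2 + o)
X(E) = -4 + E² - 2*E (X(E) = 2 + ((E² - 2*E) - 6) = 2 + (-6 + E² - 2*E) = -4 + E² - 2*E)
-141*(14/4 + X(m(0))) = -141*(14/4 + (-4 + (2 + 0)² - 2*(2 + 0))) = -141*(14*(¼) + (-4 + 2² - 2*2)) = -141*(7/2 + (-4 + 4 - 4)) = -141*(7/2 - 4) = -141*(-½) = 141/2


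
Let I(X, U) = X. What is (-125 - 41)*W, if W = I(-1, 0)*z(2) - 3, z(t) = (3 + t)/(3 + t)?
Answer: 664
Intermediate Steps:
z(t) = 1
W = -4 (W = -1*1 - 3 = -1 - 3 = -4)
(-125 - 41)*W = (-125 - 41)*(-4) = -166*(-4) = 664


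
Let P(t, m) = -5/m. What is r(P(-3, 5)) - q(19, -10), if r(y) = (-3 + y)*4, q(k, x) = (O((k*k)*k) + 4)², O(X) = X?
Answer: -47100785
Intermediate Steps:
q(k, x) = (4 + k³)² (q(k, x) = ((k*k)*k + 4)² = (k²*k + 4)² = (k³ + 4)² = (4 + k³)²)
r(y) = -12 + 4*y
r(P(-3, 5)) - q(19, -10) = (-12 + 4*(-5/5)) - (4 + 19³)² = (-12 + 4*(-5*⅕)) - (4 + 6859)² = (-12 + 4*(-1)) - 1*6863² = (-12 - 4) - 1*47100769 = -16 - 47100769 = -47100785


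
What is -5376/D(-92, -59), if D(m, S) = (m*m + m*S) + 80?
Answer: -192/499 ≈ -0.38477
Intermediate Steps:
D(m, S) = 80 + m**2 + S*m (D(m, S) = (m**2 + S*m) + 80 = 80 + m**2 + S*m)
-5376/D(-92, -59) = -5376/(80 + (-92)**2 - 59*(-92)) = -5376/(80 + 8464 + 5428) = -5376/13972 = -5376*1/13972 = -192/499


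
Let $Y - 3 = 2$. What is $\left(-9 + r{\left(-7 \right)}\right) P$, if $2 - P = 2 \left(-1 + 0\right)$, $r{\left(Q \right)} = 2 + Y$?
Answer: $-8$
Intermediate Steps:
$Y = 5$ ($Y = 3 + 2 = 5$)
$r{\left(Q \right)} = 7$ ($r{\left(Q \right)} = 2 + 5 = 7$)
$P = 4$ ($P = 2 - 2 \left(-1 + 0\right) = 2 - 2 \left(-1\right) = 2 - -2 = 2 + 2 = 4$)
$\left(-9 + r{\left(-7 \right)}\right) P = \left(-9 + 7\right) 4 = \left(-2\right) 4 = -8$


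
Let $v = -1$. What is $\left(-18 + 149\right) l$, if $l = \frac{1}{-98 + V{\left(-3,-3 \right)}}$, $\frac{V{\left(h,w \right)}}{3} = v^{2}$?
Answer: $- \frac{131}{95} \approx -1.3789$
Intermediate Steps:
$V{\left(h,w \right)} = 3$ ($V{\left(h,w \right)} = 3 \left(-1\right)^{2} = 3 \cdot 1 = 3$)
$l = - \frac{1}{95}$ ($l = \frac{1}{-98 + 3} = \frac{1}{-95} = - \frac{1}{95} \approx -0.010526$)
$\left(-18 + 149\right) l = \left(-18 + 149\right) \left(- \frac{1}{95}\right) = 131 \left(- \frac{1}{95}\right) = - \frac{131}{95}$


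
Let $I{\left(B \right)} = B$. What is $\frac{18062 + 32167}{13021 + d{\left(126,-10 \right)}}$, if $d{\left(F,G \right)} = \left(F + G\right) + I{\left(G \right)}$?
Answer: $\frac{50229}{13127} \approx 3.8264$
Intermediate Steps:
$d{\left(F,G \right)} = F + 2 G$ ($d{\left(F,G \right)} = \left(F + G\right) + G = F + 2 G$)
$\frac{18062 + 32167}{13021 + d{\left(126,-10 \right)}} = \frac{18062 + 32167}{13021 + \left(126 + 2 \left(-10\right)\right)} = \frac{50229}{13021 + \left(126 - 20\right)} = \frac{50229}{13021 + 106} = \frac{50229}{13127}$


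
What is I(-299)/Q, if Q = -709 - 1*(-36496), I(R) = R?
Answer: -299/35787 ≈ -0.0083550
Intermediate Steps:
Q = 35787 (Q = -709 + 36496 = 35787)
I(-299)/Q = -299/35787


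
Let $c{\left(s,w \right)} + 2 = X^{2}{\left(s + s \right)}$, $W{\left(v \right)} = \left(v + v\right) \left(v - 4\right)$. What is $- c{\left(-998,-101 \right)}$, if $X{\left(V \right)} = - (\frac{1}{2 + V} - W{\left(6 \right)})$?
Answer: $- \frac{2282340377}{3976036} \approx -574.02$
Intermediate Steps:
$W{\left(v \right)} = 2 v \left(-4 + v\right)$
$X{\left(V \right)} = 24 - \frac{1}{2 + V}$ ($X{\left(V \right)} = - (\frac{1}{2 + V} - 2 \cdot 6 \left(-4 + 6\right)) = - (\frac{1}{2 + V} - 2 \cdot 6 \cdot 2) = - (\frac{1}{2 + V} - 24) = - (-24 + \frac{1}{2 + V}) = 24 - \frac{1}{2 + V}$)
$c{\left(s,w \right)} = -2 + \frac{\left(47 + 48 s\right)^{2}}{\left(2 + 2 s\right)^{2}}$ ($c{\left(s,w \right)} = -2 + \left(\frac{47 + 24 \left(s + s\right)}{2 + \left(s + s\right)}\right)^{2} = -2 + \left(\frac{47 + 24 \cdot 2 s}{2 + 2 s}\right)^{2} = -2 + \left(\frac{47 + 48 s}{2 + 2 s}\right)^{2} = -2 + \frac{\left(47 + 48 s\right)^{2}}{\left(2 + 2 s\right)^{2}}$)
$- c{\left(-998,-101 \right)} = - (-2 + \frac{\left(47 + 48 \left(-998\right)\right)^{2}}{4 \left(1 - 998\right)^{2}}) = - (-2 + \frac{\left(47 - 47904\right)^{2}}{4 \cdot 994009}) = - (-2 + \frac{1}{4} \cdot \frac{1}{994009} \left(-47857\right)^{2}) = - (-2 + \frac{1}{4} \cdot \frac{1}{994009} \cdot 2290292449) = - (-2 + \frac{2290292449}{3976036}) = \left(-1\right) \frac{2282340377}{3976036} = - \frac{2282340377}{3976036}$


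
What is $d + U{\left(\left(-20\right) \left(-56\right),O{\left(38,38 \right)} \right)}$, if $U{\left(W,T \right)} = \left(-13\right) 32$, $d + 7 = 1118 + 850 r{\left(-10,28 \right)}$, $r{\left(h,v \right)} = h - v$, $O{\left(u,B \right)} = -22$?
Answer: $-31605$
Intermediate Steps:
$d = -31189$ ($d = -7 + \left(1118 + 850 \left(-10 - 28\right)\right) = -7 + \left(1118 + 850 \left(-38\right)\right) = -7 + \left(1118 - 32300\right) = -7 - 31182 = -31189$)
$U{\left(W,T \right)} = -416$
$d + U{\left(\left(-20\right) \left(-56\right),O{\left(38,38 \right)} \right)} = -31189 - 416 = -31605$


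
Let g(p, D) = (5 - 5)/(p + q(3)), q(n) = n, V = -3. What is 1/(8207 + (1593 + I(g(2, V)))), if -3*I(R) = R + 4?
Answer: 3/29396 ≈ 0.00010205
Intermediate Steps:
g(p, D) = 0 (g(p, D) = (5 - 5)/(p + 3) = 0/(3 + p) = 0)
I(R) = -4/3 - R/3 (I(R) = -(R + 4)/3 = -(4 + R)/3 = -4/3 - R/3)
1/(8207 + (1593 + I(g(2, V)))) = 1/(8207 + (1593 + (-4/3 - 1/3*0))) = 1/(8207 + (1593 + (-4/3 + 0))) = 1/(8207 + (1593 - 4/3)) = 1/(8207 + 4775/3) = 1/(29396/3) = 3/29396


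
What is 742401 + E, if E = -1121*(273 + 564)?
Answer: -195876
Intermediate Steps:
E = -938277 (E = -1121*837 = -938277)
742401 + E = 742401 - 938277 = -195876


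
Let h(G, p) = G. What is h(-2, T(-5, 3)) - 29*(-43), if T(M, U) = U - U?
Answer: 1245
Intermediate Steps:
T(M, U) = 0
h(-2, T(-5, 3)) - 29*(-43) = -2 - 29*(-43) = -2 + 1247 = 1245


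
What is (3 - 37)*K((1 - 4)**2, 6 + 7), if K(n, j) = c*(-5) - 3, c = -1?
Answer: -68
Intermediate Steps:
K(n, j) = 2 (K(n, j) = -1*(-5) - 3 = 5 - 3 = 2)
(3 - 37)*K((1 - 4)**2, 6 + 7) = (3 - 37)*2 = -34*2 = -68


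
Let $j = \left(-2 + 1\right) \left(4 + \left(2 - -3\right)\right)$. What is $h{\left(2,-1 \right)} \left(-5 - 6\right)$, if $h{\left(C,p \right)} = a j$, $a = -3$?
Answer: $-297$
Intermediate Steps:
$j = -9$ ($j = - (4 + \left(2 + 3\right)) = - (4 + 5) = \left(-1\right) 9 = -9$)
$h{\left(C,p \right)} = 27$ ($h{\left(C,p \right)} = \left(-3\right) \left(-9\right) = 27$)
$h{\left(2,-1 \right)} \left(-5 - 6\right) = 27 \left(-5 - 6\right) = 27 \left(-11\right) = -297$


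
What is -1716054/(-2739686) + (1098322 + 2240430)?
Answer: 4573566913963/1369843 ≈ 3.3388e+6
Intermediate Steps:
-1716054/(-2739686) + (1098322 + 2240430) = -1716054*(-1/2739686) + 3338752 = 858027/1369843 + 3338752 = 4573566913963/1369843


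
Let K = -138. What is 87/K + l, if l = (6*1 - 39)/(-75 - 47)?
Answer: -505/1403 ≈ -0.35994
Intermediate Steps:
l = 33/122 (l = (6 - 39)/(-122) = -33*(-1/122) = 33/122 ≈ 0.27049)
87/K + l = 87/(-138) + 33/122 = 87*(-1/138) + 33/122 = -29/46 + 33/122 = -505/1403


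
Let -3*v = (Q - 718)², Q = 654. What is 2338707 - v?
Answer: 7020217/3 ≈ 2.3401e+6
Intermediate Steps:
v = -4096/3 (v = -(654 - 718)²/3 = -⅓*(-64)² = -⅓*4096 = -4096/3 ≈ -1365.3)
2338707 - v = 2338707 - 1*(-4096/3) = 2338707 + 4096/3 = 7020217/3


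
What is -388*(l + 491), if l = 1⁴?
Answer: -190896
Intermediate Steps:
l = 1
-388*(l + 491) = -388*(1 + 491) = -388*492 = -190896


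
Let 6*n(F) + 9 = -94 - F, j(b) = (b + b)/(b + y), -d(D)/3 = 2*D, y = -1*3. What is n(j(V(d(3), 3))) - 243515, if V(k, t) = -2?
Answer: -2435323/10 ≈ -2.4353e+5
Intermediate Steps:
y = -3
d(D) = -6*D
j(b) = 2*b/(-3 + b) (j(b) = (b + b)/(b - 3) = (2*b)/(-3 + b) = 2*b/(-3 + b))
n(F) = -103/6 - F/6 (n(F) = -3/2 + (-94 - F)/6 = -3/2 + (-47/3 - F/6) = -103/6 - F/6)
n(j(V(d(3), 3))) - 243515 = (-103/6 - (-2)/(3*(-3 - 2))) - 243515 = (-103/6 - (-2)/(3*(-5))) - 243515 = (-103/6 - (-2)*(-1)/(3*5)) - 243515 = (-103/6 - ⅙*⅘) - 243515 = (-103/6 - 2/15) - 243515 = -173/10 - 243515 = -2435323/10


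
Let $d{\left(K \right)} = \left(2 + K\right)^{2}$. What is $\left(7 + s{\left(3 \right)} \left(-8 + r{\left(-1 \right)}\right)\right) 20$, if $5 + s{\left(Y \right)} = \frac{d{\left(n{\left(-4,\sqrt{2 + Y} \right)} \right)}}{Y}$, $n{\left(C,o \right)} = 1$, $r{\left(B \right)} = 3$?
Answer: $340$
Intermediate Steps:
$s{\left(Y \right)} = -5 + \frac{9}{Y}$ ($s{\left(Y \right)} = -5 + \frac{\left(2 + 1\right)^{2}}{Y} = -5 + \frac{3^{2}}{Y} = -5 + \frac{9}{Y}$)
$\left(7 + s{\left(3 \right)} \left(-8 + r{\left(-1 \right)}\right)\right) 20 = \left(7 + \left(-5 + \frac{9}{3}\right) \left(-8 + 3\right)\right) 20 = \left(7 + \left(-5 + 9 \cdot \frac{1}{3}\right) \left(-5\right)\right) 20 = \left(7 + \left(-5 + 3\right) \left(-5\right)\right) 20 = \left(7 - -10\right) 20 = \left(7 + 10\right) 20 = 17 \cdot 20 = 340$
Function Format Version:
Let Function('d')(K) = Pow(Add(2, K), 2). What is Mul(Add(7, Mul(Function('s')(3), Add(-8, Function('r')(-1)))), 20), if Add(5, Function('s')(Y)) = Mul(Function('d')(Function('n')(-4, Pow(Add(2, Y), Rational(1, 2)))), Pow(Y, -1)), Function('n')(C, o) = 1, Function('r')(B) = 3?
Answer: 340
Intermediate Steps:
Function('s')(Y) = Add(-5, Mul(9, Pow(Y, -1))) (Function('s')(Y) = Add(-5, Mul(Pow(Add(2, 1), 2), Pow(Y, -1))) = Add(-5, Mul(Pow(3, 2), Pow(Y, -1))) = Add(-5, Mul(9, Pow(Y, -1))))
Mul(Add(7, Mul(Function('s')(3), Add(-8, Function('r')(-1)))), 20) = Mul(Add(7, Mul(Add(-5, Mul(9, Pow(3, -1))), Add(-8, 3))), 20) = Mul(Add(7, Mul(Add(-5, Mul(9, Rational(1, 3))), -5)), 20) = Mul(Add(7, Mul(Add(-5, 3), -5)), 20) = Mul(Add(7, Mul(-2, -5)), 20) = Mul(Add(7, 10), 20) = Mul(17, 20) = 340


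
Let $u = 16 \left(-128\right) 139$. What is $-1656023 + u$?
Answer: $-1940695$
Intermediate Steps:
$u = -284672$ ($u = \left(-2048\right) 139 = -284672$)
$-1656023 + u = -1656023 - 284672 = -1940695$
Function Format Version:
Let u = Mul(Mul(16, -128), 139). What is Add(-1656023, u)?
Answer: -1940695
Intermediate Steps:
u = -284672 (u = Mul(-2048, 139) = -284672)
Add(-1656023, u) = Add(-1656023, -284672) = -1940695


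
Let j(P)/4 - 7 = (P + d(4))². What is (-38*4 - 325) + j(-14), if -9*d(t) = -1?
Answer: 26131/81 ≈ 322.60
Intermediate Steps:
d(t) = ⅑ (d(t) = -⅑*(-1) = ⅑)
j(P) = 28 + 4*(⅑ + P)² (j(P) = 28 + 4*(P + ⅑)² = 28 + 4*(⅑ + P)²)
(-38*4 - 325) + j(-14) = (-38*4 - 325) + (28 + 4*(1 + 9*(-14))²/81) = (-152 - 325) + (28 + 4*(1 - 126)²/81) = -477 + (28 + (4/81)*(-125)²) = -477 + (28 + (4/81)*15625) = -477 + (28 + 62500/81) = -477 + 64768/81 = 26131/81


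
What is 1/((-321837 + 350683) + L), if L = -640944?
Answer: -1/612098 ≈ -1.6337e-6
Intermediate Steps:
1/((-321837 + 350683) + L) = 1/((-321837 + 350683) - 640944) = 1/(28846 - 640944) = 1/(-612098) = -1/612098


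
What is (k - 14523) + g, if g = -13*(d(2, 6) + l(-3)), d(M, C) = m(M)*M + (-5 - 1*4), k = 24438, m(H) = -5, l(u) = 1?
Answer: 10149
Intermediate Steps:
d(M, C) = -9 - 5*M (d(M, C) = -5*M + (-5 - 1*4) = -5*M + (-5 - 4) = -5*M - 9 = -9 - 5*M)
g = 234 (g = -13*((-9 - 5*2) + 1) = -13*((-9 - 10) + 1) = -13*(-19 + 1) = -13*(-18) = 234)
(k - 14523) + g = (24438 - 14523) + 234 = 9915 + 234 = 10149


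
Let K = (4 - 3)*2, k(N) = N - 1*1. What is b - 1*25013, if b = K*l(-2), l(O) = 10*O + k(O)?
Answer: -25059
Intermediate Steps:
k(N) = -1 + N (k(N) = N - 1 = -1 + N)
l(O) = -1 + 11*O (l(O) = 10*O + (-1 + O) = -1 + 11*O)
K = 2 (K = 1*2 = 2)
b = -46 (b = 2*(-1 + 11*(-2)) = 2*(-1 - 22) = 2*(-23) = -46)
b - 1*25013 = -46 - 1*25013 = -46 - 25013 = -25059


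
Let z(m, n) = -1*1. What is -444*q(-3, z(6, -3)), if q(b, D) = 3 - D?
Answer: -1776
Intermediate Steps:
z(m, n) = -1
-444*q(-3, z(6, -3)) = -444*(3 - 1*(-1)) = -444*(3 + 1) = -444*4 = -1776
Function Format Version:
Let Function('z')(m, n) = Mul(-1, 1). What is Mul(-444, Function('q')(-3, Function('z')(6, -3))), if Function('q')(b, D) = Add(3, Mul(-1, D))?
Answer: -1776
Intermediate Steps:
Function('z')(m, n) = -1
Mul(-444, Function('q')(-3, Function('z')(6, -3))) = Mul(-444, Add(3, Mul(-1, -1))) = Mul(-444, Add(3, 1)) = Mul(-444, 4) = -1776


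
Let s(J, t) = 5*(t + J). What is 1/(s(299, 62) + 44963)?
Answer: 1/46768 ≈ 2.1382e-5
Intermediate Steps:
s(J, t) = 5*J + 5*t (s(J, t) = 5*(J + t) = 5*J + 5*t)
1/(s(299, 62) + 44963) = 1/((5*299 + 5*62) + 44963) = 1/((1495 + 310) + 44963) = 1/(1805 + 44963) = 1/46768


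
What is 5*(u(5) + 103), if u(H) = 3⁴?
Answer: 920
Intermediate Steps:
u(H) = 81
5*(u(5) + 103) = 5*(81 + 103) = 5*184 = 920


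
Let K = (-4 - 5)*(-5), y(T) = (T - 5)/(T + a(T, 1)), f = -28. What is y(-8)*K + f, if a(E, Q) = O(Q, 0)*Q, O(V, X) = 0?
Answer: 361/8 ≈ 45.125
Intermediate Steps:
a(E, Q) = 0 (a(E, Q) = 0*Q = 0)
y(T) = (-5 + T)/T (y(T) = (T - 5)/(T + 0) = (-5 + T)/T)
K = 45 (K = -9*(-5) = 45)
y(-8)*K + f = ((-5 - 8)/(-8))*45 - 28 = -⅛*(-13)*45 - 28 = (13/8)*45 - 28 = 585/8 - 28 = 361/8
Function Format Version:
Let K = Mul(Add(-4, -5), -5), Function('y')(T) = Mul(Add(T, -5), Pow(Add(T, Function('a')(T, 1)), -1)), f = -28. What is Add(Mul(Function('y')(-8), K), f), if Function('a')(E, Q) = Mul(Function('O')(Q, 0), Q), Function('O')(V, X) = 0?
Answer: Rational(361, 8) ≈ 45.125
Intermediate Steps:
Function('a')(E, Q) = 0 (Function('a')(E, Q) = Mul(0, Q) = 0)
Function('y')(T) = Mul(Pow(T, -1), Add(-5, T)) (Function('y')(T) = Mul(Add(T, -5), Pow(Add(T, 0), -1)) = Mul(Add(-5, T), Pow(T, -1)) = Mul(Pow(T, -1), Add(-5, T)))
K = 45 (K = Mul(-9, -5) = 45)
Add(Mul(Function('y')(-8), K), f) = Add(Mul(Mul(Pow(-8, -1), Add(-5, -8)), 45), -28) = Add(Mul(Mul(Rational(-1, 8), -13), 45), -28) = Add(Mul(Rational(13, 8), 45), -28) = Add(Rational(585, 8), -28) = Rational(361, 8)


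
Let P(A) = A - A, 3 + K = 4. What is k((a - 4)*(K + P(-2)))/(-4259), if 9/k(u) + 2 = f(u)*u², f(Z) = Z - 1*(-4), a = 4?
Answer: 9/8518 ≈ 0.0010566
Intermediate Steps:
K = 1 (K = -3 + 4 = 1)
f(Z) = 4 + Z (f(Z) = Z + 4 = 4 + Z)
P(A) = 0
k(u) = 9/(-2 + u²*(4 + u)) (k(u) = 9/(-2 + (4 + u)*u²) = 9/(-2 + u²*(4 + u)))
k((a - 4)*(K + P(-2)))/(-4259) = (9/(-2 + ((4 - 4)*(1 + 0))²*(4 + (4 - 4)*(1 + 0))))/(-4259) = (9/(-2 + (0*1)²*(4 + 0*1)))*(-1/4259) = (9/(-2 + 0²*(4 + 0)))*(-1/4259) = (9/(-2 + 0*4))*(-1/4259) = (9/(-2 + 0))*(-1/4259) = (9/(-2))*(-1/4259) = (9*(-½))*(-1/4259) = -9/2*(-1/4259) = 9/8518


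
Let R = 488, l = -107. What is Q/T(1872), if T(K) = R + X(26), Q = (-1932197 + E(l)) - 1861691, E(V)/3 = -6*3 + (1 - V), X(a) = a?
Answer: -1896809/257 ≈ -7380.6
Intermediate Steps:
E(V) = -51 - 3*V (E(V) = 3*(-6*3 + (1 - V)) = 3*(-18 + (1 - V)) = 3*(-17 - V) = -51 - 3*V)
Q = -3793618 (Q = (-1932197 + (-51 - 3*(-107))) - 1861691 = (-1932197 + (-51 + 321)) - 1861691 = (-1932197 + 270) - 1861691 = -1931927 - 1861691 = -3793618)
T(K) = 514 (T(K) = 488 + 26 = 514)
Q/T(1872) = -3793618/514 = -3793618*1/514 = -1896809/257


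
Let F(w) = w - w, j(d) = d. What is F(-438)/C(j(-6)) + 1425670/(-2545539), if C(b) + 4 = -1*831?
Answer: -1425670/2545539 ≈ -0.56007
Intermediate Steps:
C(b) = -835 (C(b) = -4 - 1*831 = -4 - 831 = -835)
F(w) = 0
F(-438)/C(j(-6)) + 1425670/(-2545539) = 0/(-835) + 1425670/(-2545539) = 0*(-1/835) + 1425670*(-1/2545539) = 0 - 1425670/2545539 = -1425670/2545539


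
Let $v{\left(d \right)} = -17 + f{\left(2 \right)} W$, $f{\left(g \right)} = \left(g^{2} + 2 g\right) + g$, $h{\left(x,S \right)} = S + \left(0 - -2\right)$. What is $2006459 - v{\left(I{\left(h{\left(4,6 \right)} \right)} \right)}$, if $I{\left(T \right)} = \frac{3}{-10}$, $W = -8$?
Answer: $2006556$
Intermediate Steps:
$h{\left(x,S \right)} = 2 + S$ ($h{\left(x,S \right)} = S + \left(0 + 2\right) = S + 2 = 2 + S$)
$I{\left(T \right)} = - \frac{3}{10}$ ($I{\left(T \right)} = 3 \left(- \frac{1}{10}\right) = - \frac{3}{10}$)
$f{\left(g \right)} = g^{2} + 3 g$
$v{\left(d \right)} = -97$ ($v{\left(d \right)} = -17 + 2 \left(3 + 2\right) \left(-8\right) = -17 + 2 \cdot 5 \left(-8\right) = -17 + 10 \left(-8\right) = -17 - 80 = -97$)
$2006459 - v{\left(I{\left(h{\left(4,6 \right)} \right)} \right)} = 2006459 - -97 = 2006459 + 97 = 2006556$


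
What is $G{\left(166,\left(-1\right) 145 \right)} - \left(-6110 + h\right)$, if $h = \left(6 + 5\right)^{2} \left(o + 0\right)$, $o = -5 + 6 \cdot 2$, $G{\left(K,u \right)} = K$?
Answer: $5429$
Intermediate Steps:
$o = 7$ ($o = -5 + 12 = 7$)
$h = 847$ ($h = \left(6 + 5\right)^{2} \left(7 + 0\right) = 11^{2} \cdot 7 = 121 \cdot 7 = 847$)
$G{\left(166,\left(-1\right) 145 \right)} - \left(-6110 + h\right) = 166 - \left(-6110 + 847\right) = 166 - -5263 = 166 + 5263 = 5429$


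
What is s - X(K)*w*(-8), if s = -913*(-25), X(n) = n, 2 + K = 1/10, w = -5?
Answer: 22901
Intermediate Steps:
K = -19/10 (K = -2 + 1/10 = -19/10 ≈ -1.9000)
s = 22825
s - X(K)*w*(-8) = 22825 - (-19)*(-5*(-8))/10 = 22825 - (-19)*40/10 = 22825 - 1*(-76) = 22825 + 76 = 22901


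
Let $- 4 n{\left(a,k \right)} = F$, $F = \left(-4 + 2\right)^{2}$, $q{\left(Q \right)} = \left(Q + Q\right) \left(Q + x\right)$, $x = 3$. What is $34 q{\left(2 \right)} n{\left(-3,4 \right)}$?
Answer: $-680$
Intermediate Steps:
$q{\left(Q \right)} = 2 Q \left(3 + Q\right)$ ($q{\left(Q \right)} = \left(Q + Q\right) \left(Q + 3\right) = 2 Q \left(3 + Q\right)$)
$F = 4$ ($F = \left(-2\right)^{2} = 4$)
$n{\left(a,k \right)} = -1$ ($n{\left(a,k \right)} = \left(- \frac{1}{4}\right) 4 = -1$)
$34 q{\left(2 \right)} n{\left(-3,4 \right)} = 34 \cdot 2 \cdot 2 \left(3 + 2\right) \left(-1\right) = 34 \cdot 2 \cdot 2 \cdot 5 \left(-1\right) = 34 \cdot 20 \left(-1\right) = 680 \left(-1\right) = -680$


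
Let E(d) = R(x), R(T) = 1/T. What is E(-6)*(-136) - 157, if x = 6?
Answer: -539/3 ≈ -179.67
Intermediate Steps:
E(d) = 1/6
E(-6)*(-136) - 157 = (1/6)*(-136) - 157 = -68/3 - 157 = -539/3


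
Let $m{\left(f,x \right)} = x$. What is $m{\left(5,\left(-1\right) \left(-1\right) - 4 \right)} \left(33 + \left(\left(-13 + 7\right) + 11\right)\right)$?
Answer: $-114$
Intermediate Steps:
$m{\left(5,\left(-1\right) \left(-1\right) - 4 \right)} \left(33 + \left(\left(-13 + 7\right) + 11\right)\right) = \left(\left(-1\right) \left(-1\right) - 4\right) \left(33 + \left(\left(-13 + 7\right) + 11\right)\right) = \left(1 - 4\right) \left(33 + \left(-6 + 11\right)\right) = - 3 \left(33 + 5\right) = \left(-3\right) 38 = -114$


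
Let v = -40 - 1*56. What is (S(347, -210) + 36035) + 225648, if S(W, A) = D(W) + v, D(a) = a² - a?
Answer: 381649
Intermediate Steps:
v = -96 (v = -40 - 56 = -96)
S(W, A) = -96 + W*(-1 + W) (S(W, A) = W*(-1 + W) - 96 = -96 + W*(-1 + W))
(S(347, -210) + 36035) + 225648 = ((-96 + 347*(-1 + 347)) + 36035) + 225648 = ((-96 + 347*346) + 36035) + 225648 = ((-96 + 120062) + 36035) + 225648 = (119966 + 36035) + 225648 = 156001 + 225648 = 381649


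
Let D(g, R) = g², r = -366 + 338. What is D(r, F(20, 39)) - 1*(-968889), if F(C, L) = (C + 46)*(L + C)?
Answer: 969673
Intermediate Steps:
F(C, L) = (46 + C)*(C + L)
r = -28
D(r, F(20, 39)) - 1*(-968889) = (-28)² - 1*(-968889) = 784 + 968889 = 969673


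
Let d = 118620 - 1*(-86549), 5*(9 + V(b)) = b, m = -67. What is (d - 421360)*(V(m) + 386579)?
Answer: -417850289553/5 ≈ -8.3570e+10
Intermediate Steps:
V(b) = -9 + b/5
d = 205169 (d = 118620 + 86549 = 205169)
(d - 421360)*(V(m) + 386579) = (205169 - 421360)*((-9 + (⅕)*(-67)) + 386579) = -216191*((-9 - 67/5) + 386579) = -216191*(-112/5 + 386579) = -216191*1932783/5 = -417850289553/5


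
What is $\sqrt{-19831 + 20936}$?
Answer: $\sqrt{1105} \approx 33.242$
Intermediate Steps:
$\sqrt{-19831 + 20936} = \sqrt{1105}$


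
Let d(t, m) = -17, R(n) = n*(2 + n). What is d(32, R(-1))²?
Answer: 289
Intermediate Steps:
d(32, R(-1))² = (-17)² = 289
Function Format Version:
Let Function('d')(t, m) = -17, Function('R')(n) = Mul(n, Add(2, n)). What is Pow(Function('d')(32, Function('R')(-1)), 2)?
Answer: 289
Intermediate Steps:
Pow(Function('d')(32, Function('R')(-1)), 2) = Pow(-17, 2) = 289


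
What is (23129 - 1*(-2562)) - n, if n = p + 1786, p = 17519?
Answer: 6386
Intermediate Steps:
n = 19305 (n = 17519 + 1786 = 19305)
(23129 - 1*(-2562)) - n = (23129 - 1*(-2562)) - 1*19305 = (23129 + 2562) - 19305 = 25691 - 19305 = 6386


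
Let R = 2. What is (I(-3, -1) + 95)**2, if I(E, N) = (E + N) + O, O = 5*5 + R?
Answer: 13924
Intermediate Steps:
O = 27 (O = 5*5 + 2 = 25 + 2 = 27)
I(E, N) = 27 + E + N (I(E, N) = (E + N) + 27 = 27 + E + N)
(I(-3, -1) + 95)**2 = ((27 - 3 - 1) + 95)**2 = (23 + 95)**2 = 118**2 = 13924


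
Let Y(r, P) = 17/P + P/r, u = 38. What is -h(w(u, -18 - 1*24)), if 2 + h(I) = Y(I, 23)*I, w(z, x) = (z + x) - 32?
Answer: 129/23 ≈ 5.6087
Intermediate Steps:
w(z, x) = -32 + x + z (w(z, x) = (x + z) - 32 = -32 + x + z)
h(I) = -2 + I*(17/23 + 23/I) (h(I) = -2 + (17/23 + 23/I)*I = -2 + I*(17/23 + 23/I))
-h(w(u, -18 - 1*24)) = -(21 + 17*(-32 + (-18 - 1*24) + 38)/23) = -(21 + 17*(-32 + (-18 - 24) + 38)/23) = -(21 + 17*(-32 - 42 + 38)/23) = -(21 + (17/23)*(-36)) = -(21 - 612/23) = -1*(-129/23) = 129/23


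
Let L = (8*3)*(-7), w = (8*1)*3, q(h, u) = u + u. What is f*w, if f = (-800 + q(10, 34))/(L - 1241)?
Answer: 17568/1409 ≈ 12.468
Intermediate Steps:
q(h, u) = 2*u
w = 24 (w = 8*3 = 24)
L = -168 (L = 24*(-7) = -168)
f = 732/1409 (f = (-800 + 2*34)/(-168 - 1241) = (-800 + 68)/(-1409) = -732*(-1/1409) = 732/1409 ≈ 0.51952)
f*w = (732/1409)*24 = 17568/1409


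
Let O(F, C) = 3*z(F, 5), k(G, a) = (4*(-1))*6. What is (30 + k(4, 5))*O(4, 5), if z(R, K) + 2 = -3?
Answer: -90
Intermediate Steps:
k(G, a) = -24 (k(G, a) = -4*6 = -24)
z(R, K) = -5 (z(R, K) = -2 - 3 = -5)
O(F, C) = -15 (O(F, C) = 3*(-5) = -15)
(30 + k(4, 5))*O(4, 5) = (30 - 24)*(-15) = 6*(-15) = -90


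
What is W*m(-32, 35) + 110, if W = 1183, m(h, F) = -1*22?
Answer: -25916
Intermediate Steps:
m(h, F) = -22
W*m(-32, 35) + 110 = 1183*(-22) + 110 = -26026 + 110 = -25916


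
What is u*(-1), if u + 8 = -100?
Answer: 108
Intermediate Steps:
u = -108 (u = -8 - 100 = -108)
u*(-1) = -108*(-1) = 108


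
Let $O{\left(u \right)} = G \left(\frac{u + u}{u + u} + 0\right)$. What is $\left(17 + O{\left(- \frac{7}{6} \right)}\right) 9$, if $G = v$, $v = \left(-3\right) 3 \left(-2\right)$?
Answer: $315$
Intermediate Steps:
$v = 18$ ($v = \left(-9\right) \left(-2\right) = 18$)
$G = 18$
$O{\left(u \right)} = 18$ ($O{\left(u \right)} = 18 \left(\frac{u + u}{u + u} + 0\right) = 18 \left(\frac{2 u}{2 u} + 0\right) = 18 \left(2 u \frac{1}{2 u} + 0\right) = 18 \left(1 + 0\right) = 18 \cdot 1 = 18$)
$\left(17 + O{\left(- \frac{7}{6} \right)}\right) 9 = \left(17 + 18\right) 9 = 35 \cdot 9 = 315$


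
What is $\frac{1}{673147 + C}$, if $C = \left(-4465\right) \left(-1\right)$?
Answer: $\frac{1}{677612} \approx 1.4758 \cdot 10^{-6}$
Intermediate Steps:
$C = 4465$
$\frac{1}{673147 + C} = \frac{1}{673147 + 4465} = \frac{1}{677612}$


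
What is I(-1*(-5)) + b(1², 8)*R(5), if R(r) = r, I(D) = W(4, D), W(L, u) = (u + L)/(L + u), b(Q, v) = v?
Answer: 41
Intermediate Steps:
W(L, u) = 1 (W(L, u) = (L + u)/(L + u) = 1)
I(D) = 1
I(-1*(-5)) + b(1², 8)*R(5) = 1 + 8*5 = 1 + 40 = 41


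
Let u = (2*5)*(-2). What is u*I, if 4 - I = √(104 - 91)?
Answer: -80 + 20*√13 ≈ -7.8890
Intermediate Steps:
u = -20 (u = 10*(-2) = -20)
I = 4 - √13 (I = 4 - √(104 - 91) = 4 - √13 ≈ 0.39445)
u*I = -20*(4 - √13) = -80 + 20*√13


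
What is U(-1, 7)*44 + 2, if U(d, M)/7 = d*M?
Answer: -2154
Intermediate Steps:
U(d, M) = 7*M*d (U(d, M) = 7*(d*M) = 7*(M*d) = 7*M*d)
U(-1, 7)*44 + 2 = (7*7*(-1))*44 + 2 = -49*44 + 2 = -2156 + 2 = -2154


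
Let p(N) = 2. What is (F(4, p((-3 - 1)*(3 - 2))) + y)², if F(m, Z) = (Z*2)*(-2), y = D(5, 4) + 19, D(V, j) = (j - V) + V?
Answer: 225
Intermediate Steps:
D(V, j) = j
y = 23 (y = 4 + 19 = 23)
F(m, Z) = -4*Z (F(m, Z) = (2*Z)*(-2) = -4*Z)
(F(4, p((-3 - 1)*(3 - 2))) + y)² = (-4*2 + 23)² = (-8 + 23)² = 15² = 225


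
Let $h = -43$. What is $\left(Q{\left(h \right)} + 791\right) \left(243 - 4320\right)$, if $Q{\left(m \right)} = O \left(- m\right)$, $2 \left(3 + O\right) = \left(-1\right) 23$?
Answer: $- \frac{1365795}{2} \approx -6.829 \cdot 10^{5}$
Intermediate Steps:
$O = - \frac{29}{2}$ ($O = -3 + \frac{\left(-1\right) 23}{2} = -3 + \frac{1}{2} \left(-23\right) = -3 - \frac{23}{2} = - \frac{29}{2} \approx -14.5$)
$Q{\left(m \right)} = \frac{29 m}{2}$ ($Q{\left(m \right)} = - \frac{29 \left(- m\right)}{2} = \frac{29 m}{2}$)
$\left(Q{\left(h \right)} + 791\right) \left(243 - 4320\right) = \left(\frac{29}{2} \left(-43\right) + 791\right) \left(243 - 4320\right) = \left(- \frac{1247}{2} + 791\right) \left(-4077\right) = \frac{335}{2} \left(-4077\right) = - \frac{1365795}{2}$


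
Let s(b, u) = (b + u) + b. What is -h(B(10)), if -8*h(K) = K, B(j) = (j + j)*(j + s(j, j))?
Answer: 100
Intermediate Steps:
s(b, u) = u + 2*b
B(j) = 8*j² (B(j) = (j + j)*(j + (j + 2*j)) = (2*j)*(j + 3*j) = (2*j)*(4*j) = 8*j²)
h(K) = -K/8
-h(B(10)) = -(-1)*8*10²/8 = -(-1)*8*100/8 = -(-1)*800/8 = -1*(-100) = 100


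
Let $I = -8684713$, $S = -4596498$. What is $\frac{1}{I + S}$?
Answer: $- \frac{1}{13281211} \approx -7.5294 \cdot 10^{-8}$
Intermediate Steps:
$\frac{1}{I + S} = \frac{1}{-8684713 - 4596498} = \frac{1}{-13281211} = - \frac{1}{13281211}$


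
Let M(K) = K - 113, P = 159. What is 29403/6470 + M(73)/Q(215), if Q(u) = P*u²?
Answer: 8644207021/1902121770 ≈ 4.5445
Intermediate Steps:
M(K) = -113 + K
Q(u) = 159*u²
29403/6470 + M(73)/Q(215) = 29403/6470 + (-113 + 73)/((159*215²)) = 29403*(1/6470) - 40/(159*46225) = 29403/6470 - 40/7349775 = 29403/6470 - 40*1/7349775 = 29403/6470 - 8/1469955 = 8644207021/1902121770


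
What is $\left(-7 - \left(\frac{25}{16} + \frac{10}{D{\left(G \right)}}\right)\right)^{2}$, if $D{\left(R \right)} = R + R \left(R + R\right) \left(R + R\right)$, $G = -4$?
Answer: $\frac{3143529}{43264} \approx 72.659$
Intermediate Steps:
$D{\left(R \right)} = R + 4 R^{3}$ ($D{\left(R \right)} = R + R 2 R 2 R = R + R 4 R^{2} = R + 4 R^{3}$)
$\left(-7 - \left(\frac{25}{16} + \frac{10}{D{\left(G \right)}}\right)\right)^{2} = \left(-7 - \left(\frac{25}{16} + \frac{10}{-4 + 4 \left(-4\right)^{3}}\right)\right)^{2} = \left(-7 - \left(\frac{25}{16} + \frac{10}{-4 + 4 \left(-64\right)}\right)\right)^{2} = \left(-7 - \left(\frac{25}{16} + \frac{10}{-4 - 256}\right)\right)^{2} = \left(-7 - \left(\frac{25}{16} + \frac{10}{-260}\right)\right)^{2} = \left(-7 - \frac{317}{208}\right)^{2} = \left(- \frac{1773}{208}\right)^{2} = \frac{3143529}{43264}$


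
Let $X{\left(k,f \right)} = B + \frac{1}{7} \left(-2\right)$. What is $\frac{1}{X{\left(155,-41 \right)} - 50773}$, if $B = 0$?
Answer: $- \frac{7}{355413} \approx -1.9695 \cdot 10^{-5}$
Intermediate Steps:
$X{\left(k,f \right)} = - \frac{2}{7}$ ($X{\left(k,f \right)} = 0 + \frac{1}{7} \left(-2\right) = 0 - \frac{2}{7} = - \frac{2}{7}$)
$\frac{1}{X{\left(155,-41 \right)} - 50773} = \frac{1}{- \frac{2}{7} - 50773} = \frac{1}{- \frac{355413}{7}} = - \frac{7}{355413}$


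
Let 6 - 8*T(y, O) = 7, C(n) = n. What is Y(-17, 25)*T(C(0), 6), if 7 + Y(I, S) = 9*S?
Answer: -109/4 ≈ -27.250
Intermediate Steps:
T(y, O) = -1/8 (T(y, O) = 3/4 - 1/8*7 = 3/4 - 7/8 = -1/8)
Y(I, S) = -7 + 9*S
Y(-17, 25)*T(C(0), 6) = (-7 + 9*25)*(-1/8) = (-7 + 225)*(-1/8) = 218*(-1/8) = -109/4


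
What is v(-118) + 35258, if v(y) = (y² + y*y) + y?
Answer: 62988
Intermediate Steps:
v(y) = y + 2*y² (v(y) = (y² + y²) + y = 2*y² + y = y + 2*y²)
v(-118) + 35258 = -118*(1 + 2*(-118)) + 35258 = -118*(1 - 236) + 35258 = -118*(-235) + 35258 = 27730 + 35258 = 62988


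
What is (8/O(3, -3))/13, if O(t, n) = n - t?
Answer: -4/39 ≈ -0.10256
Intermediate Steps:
(8/O(3, -3))/13 = (8/(-3 - 1*3))/13 = (8/(-3 - 3))/13 = (8/(-6))/13 = (8*(-⅙))/13 = (1/13)*(-4/3) = -4/39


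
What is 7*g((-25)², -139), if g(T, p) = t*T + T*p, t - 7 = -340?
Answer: -2065000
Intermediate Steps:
t = -333 (t = 7 - 340 = -333)
g(T, p) = -333*T + T*p
7*g((-25)², -139) = 7*((-25)²*(-333 - 139)) = 7*(625*(-472)) = 7*(-295000) = -2065000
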